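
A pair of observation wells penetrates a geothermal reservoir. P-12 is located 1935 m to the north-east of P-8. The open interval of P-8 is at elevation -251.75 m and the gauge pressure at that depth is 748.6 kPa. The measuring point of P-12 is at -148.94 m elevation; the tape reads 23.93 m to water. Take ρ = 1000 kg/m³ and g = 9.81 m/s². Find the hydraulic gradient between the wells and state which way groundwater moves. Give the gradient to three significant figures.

i ≈ 0.00133; groundwater flows toward the south-west

Pressure head at P-8: ψ = P/(ρg) = 748.6×1000 / (1000 × 9.81) = 76.31 m.
Total head at P-8: h = z + ψ = -251.75 + 76.31 = -175.44 m.
Total head at P-12: h = -148.94 − 23.93 = -172.87 m.
Head difference: h(P-8) − h(P-12) = -175.44 − (-172.87) = -2.57 m.
Hydraulic gradient: i = |Δh| / L = 2.57 / 1935 = 0.00133.
Flow is from higher to lower head: from P-12 toward P-8, i.e. toward the south-west.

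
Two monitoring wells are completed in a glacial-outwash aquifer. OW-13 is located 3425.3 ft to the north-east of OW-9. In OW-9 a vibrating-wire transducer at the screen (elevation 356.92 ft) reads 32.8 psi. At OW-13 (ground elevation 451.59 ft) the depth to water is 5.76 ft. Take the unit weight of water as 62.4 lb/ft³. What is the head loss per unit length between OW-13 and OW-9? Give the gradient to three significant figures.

i ≈ 0.00386 ft/ft

Pressure head at OW-9: ψ = 144·P/γ = 144 × 32.8 / 62.4 = 75.69 ft.
Total head at OW-9: h = z + ψ = 356.92 + 75.69 = 432.61 ft.
Total head at OW-13: h = 451.59 − 5.76 = 445.83 ft.
Head difference: h(OW-9) − h(OW-13) = 432.61 − 445.83 = -13.22 ft.
Hydraulic gradient: i = |Δh| / L = 13.22 / 3425.3 = 0.00386.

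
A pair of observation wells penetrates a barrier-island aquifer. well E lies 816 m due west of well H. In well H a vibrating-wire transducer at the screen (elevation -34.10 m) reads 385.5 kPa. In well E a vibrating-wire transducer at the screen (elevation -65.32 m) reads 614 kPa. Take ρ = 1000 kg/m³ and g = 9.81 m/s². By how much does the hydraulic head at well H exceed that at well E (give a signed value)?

Δh ≈ 7.93 m

Pressure head at well H: ψ = P/(ρg) = 385.5×1000 / (1000 × 9.81) = 39.30 m.
Total head at well H: h = z + ψ = -34.10 + 39.30 = 5.20 m.
Pressure head at well E: ψ = P/(ρg) = 614×1000 / (1000 × 9.81) = 62.59 m.
Total head at well E: h = z + ψ = -65.32 + 62.59 = -2.73 m.
Head difference: h(well H) − h(well E) = 5.20 − (-2.73) = 7.93 m.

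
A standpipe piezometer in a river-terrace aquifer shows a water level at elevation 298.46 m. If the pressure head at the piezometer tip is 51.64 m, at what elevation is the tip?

z ≈ 246.82 m

z = h − ψ = 298.46 − 51.64 = 246.82 m.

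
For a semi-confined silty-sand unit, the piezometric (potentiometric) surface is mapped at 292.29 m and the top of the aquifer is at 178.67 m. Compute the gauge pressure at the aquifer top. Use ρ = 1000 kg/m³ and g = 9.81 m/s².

P ≈ 1110 kPa

Pressure head at the aquifer top: ψ = h − z = 292.29 − 178.67 = 113.62 m.
P = ρgψ = 1000 × 9.81 × 113.62 = 1114612 Pa ≈ 1110 kPa.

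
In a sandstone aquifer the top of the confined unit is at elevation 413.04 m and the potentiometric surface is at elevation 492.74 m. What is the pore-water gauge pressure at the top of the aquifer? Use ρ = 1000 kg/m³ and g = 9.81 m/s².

Pressure head at the aquifer top: ψ = h − z = 492.74 − 413.04 = 79.70 m.
P = ρgψ = 1000 × 9.81 × 79.70 = 781857 Pa ≈ 782 kPa.

P ≈ 782 kPa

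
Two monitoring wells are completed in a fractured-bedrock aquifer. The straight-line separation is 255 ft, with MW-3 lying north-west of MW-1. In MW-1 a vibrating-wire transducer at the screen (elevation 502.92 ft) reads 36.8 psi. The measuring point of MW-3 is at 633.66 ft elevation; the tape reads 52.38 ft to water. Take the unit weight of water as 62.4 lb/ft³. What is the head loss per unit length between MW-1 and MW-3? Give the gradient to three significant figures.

i ≈ 0.0257 ft/ft

Pressure head at MW-1: ψ = 144·P/γ = 144 × 36.8 / 62.4 = 84.92 ft.
Total head at MW-1: h = z + ψ = 502.92 + 84.92 = 587.84 ft.
Total head at MW-3: h = 633.66 − 52.38 = 581.28 ft.
Head difference: h(MW-1) − h(MW-3) = 587.84 − 581.28 = 6.56 ft.
Hydraulic gradient: i = |Δh| / L = 6.56 / 255 = 0.0257.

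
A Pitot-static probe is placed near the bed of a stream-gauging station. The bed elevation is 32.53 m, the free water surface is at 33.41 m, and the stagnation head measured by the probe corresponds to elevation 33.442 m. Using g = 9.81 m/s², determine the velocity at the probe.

v ≈ 0.792 m/s

Near the bed, under hydrostatic conditions, the piezometric head (z + ψ) equals the free-surface elevation, 33.41 m.
Velocity head = total − piezometric = 33.442 − 33.41 = 0.032 m.
v = √(2g·h_v) = √(2 × 9.81 × 0.032) = 0.792 m/s.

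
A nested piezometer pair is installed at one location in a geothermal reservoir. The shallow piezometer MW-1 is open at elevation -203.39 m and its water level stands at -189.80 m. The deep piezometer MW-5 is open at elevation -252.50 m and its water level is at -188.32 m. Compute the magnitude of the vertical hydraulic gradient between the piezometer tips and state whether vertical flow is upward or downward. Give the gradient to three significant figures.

|i_v| ≈ 0.0301; vertical flow is upward

Total head at MW-1: h = -189.80 m (water level in the standpipe).
Total head at MW-5: h = -188.32 m.
Δh = h(MW-1) − h(MW-5) = -189.80 − (-188.32) = -1.48 m.
Vertical separation Δz = -203.39 − (-252.50) = 49.11 m.
|i_v| = |Δh| / Δz = 1.48 / 49.11 = 0.0301.
Head is higher in the deep piezometer, so vertical flow is upward (discharge condition).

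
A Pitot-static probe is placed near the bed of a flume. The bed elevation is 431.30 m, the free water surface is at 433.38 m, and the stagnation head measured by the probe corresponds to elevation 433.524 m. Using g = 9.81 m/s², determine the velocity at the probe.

v ≈ 1.68 m/s

Near the bed, under hydrostatic conditions, the piezometric head (z + ψ) equals the free-surface elevation, 433.38 m.
Velocity head = total − piezometric = 433.524 − 433.38 = 0.144 m.
v = √(2g·h_v) = √(2 × 9.81 × 0.144) = 1.68 m/s.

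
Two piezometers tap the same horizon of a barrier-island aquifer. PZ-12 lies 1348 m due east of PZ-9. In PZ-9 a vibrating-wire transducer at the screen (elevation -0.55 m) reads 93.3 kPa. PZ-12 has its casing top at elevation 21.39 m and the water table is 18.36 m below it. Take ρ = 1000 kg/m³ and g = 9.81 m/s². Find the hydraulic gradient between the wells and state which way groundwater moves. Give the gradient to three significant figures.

Pressure head at PZ-9: ψ = P/(ρg) = 93.3×1000 / (1000 × 9.81) = 9.51 m.
Total head at PZ-9: h = z + ψ = -0.55 + 9.51 = 8.96 m.
Total head at PZ-12: h = 21.39 − 18.36 = 3.03 m.
Head difference: h(PZ-9) − h(PZ-12) = 8.96 − 3.03 = 5.93 m.
Hydraulic gradient: i = |Δh| / L = 5.93 / 1348 = 0.00440.
Flow is from higher to lower head: from PZ-9 toward PZ-12, i.e. toward the east.

i ≈ 0.00440; groundwater flows toward the east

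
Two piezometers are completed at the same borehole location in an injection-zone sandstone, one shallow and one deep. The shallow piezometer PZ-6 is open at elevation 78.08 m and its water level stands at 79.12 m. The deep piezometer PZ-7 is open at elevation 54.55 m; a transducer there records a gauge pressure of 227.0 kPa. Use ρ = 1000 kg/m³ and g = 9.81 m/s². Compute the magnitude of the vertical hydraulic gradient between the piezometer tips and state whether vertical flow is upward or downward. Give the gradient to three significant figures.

Total head at PZ-6: h = 79.12 m (water level in the standpipe).
Pressure head at PZ-7: ψ = P/(ρg) = 227.0×1000 / (1000 × 9.81) = 23.14 m.
Total head at PZ-7: h = z + ψ = 54.55 + 23.14 = 77.69 m.
Δh = h(PZ-6) − h(PZ-7) = 79.12 − 77.69 = 1.43 m.
Vertical separation Δz = 78.08 − 54.55 = 23.53 m.
|i_v| = |Δh| / Δz = 1.43 / 23.53 = 0.0608.
Head is higher in the shallow piezometer, so vertical flow is downward (recharge condition).

|i_v| ≈ 0.0608; vertical flow is downward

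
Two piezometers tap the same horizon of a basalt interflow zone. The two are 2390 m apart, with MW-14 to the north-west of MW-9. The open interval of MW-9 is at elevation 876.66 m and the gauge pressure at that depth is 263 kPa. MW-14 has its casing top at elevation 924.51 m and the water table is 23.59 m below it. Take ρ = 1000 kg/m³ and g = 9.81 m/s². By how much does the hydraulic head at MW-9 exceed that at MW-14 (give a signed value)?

Pressure head at MW-9: ψ = P/(ρg) = 263×1000 / (1000 × 9.81) = 26.81 m.
Total head at MW-9: h = z + ψ = 876.66 + 26.81 = 903.47 m.
Total head at MW-14: h = 924.51 − 23.59 = 900.92 m.
Head difference: h(MW-9) − h(MW-14) = 903.47 − 900.92 = 2.55 m.

Δh ≈ 2.55 m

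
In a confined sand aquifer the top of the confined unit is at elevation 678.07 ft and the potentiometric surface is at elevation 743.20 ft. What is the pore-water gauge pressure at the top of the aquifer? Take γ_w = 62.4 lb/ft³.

Pressure head at the aquifer top: ψ = h − z = 743.20 − 678.07 = 65.13 ft.
P = γψ/144 = 62.4 × 65.13 / 144 = 28.2 psi.

P ≈ 28.2 psi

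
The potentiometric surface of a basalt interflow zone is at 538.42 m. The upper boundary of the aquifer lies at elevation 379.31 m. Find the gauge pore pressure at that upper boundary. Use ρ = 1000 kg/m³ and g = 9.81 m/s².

P ≈ 1560 kPa

Pressure head at the aquifer top: ψ = h − z = 538.42 − 379.31 = 159.11 m.
P = ρgψ = 1000 × 9.81 × 159.11 = 1560869 Pa ≈ 1560 kPa.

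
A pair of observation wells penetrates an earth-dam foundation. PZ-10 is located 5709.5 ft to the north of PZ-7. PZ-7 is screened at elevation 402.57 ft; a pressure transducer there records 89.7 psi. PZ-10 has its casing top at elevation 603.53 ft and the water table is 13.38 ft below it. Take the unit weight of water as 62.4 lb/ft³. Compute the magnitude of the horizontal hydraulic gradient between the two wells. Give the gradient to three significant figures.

Pressure head at PZ-7: ψ = 144·P/γ = 144 × 89.7 / 62.4 = 207.00 ft.
Total head at PZ-7: h = z + ψ = 402.57 + 207.00 = 609.57 ft.
Total head at PZ-10: h = 603.53 − 13.38 = 590.15 ft.
Head difference: h(PZ-7) − h(PZ-10) = 609.57 − 590.15 = 19.42 ft.
Hydraulic gradient: i = |Δh| / L = 19.42 / 5709.5 = 0.00340.

i ≈ 0.00340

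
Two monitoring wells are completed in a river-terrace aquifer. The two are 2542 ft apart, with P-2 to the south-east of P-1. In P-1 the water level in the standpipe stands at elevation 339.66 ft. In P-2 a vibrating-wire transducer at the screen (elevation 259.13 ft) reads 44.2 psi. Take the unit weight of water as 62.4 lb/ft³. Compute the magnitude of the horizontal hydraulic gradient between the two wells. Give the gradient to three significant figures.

i ≈ 0.00845

Total head at P-1: h = 339.66 ft (water level in the piezometer is the total head).
Pressure head at P-2: ψ = 144·P/γ = 144 × 44.2 / 62.4 = 102.00 ft.
Total head at P-2: h = z + ψ = 259.13 + 102.00 = 361.13 ft.
Head difference: h(P-1) − h(P-2) = 339.66 − 361.13 = -21.47 ft.
Hydraulic gradient: i = |Δh| / L = 21.47 / 2542 = 0.00845.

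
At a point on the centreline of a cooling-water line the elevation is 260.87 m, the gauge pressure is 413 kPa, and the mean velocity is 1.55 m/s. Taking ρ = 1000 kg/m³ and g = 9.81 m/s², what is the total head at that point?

Pressure head ψ = P/(ρg) = 413×1000 / (1000 × 9.81) = 42.10 m.
Velocity head = v²/(2g) = 1.55² / (2 × 9.81) = 0.122 m.
h = z + ψ + v²/(2g) = 260.87 + 42.10 + 0.122 = 303.09 m.

h ≈ 303.09 m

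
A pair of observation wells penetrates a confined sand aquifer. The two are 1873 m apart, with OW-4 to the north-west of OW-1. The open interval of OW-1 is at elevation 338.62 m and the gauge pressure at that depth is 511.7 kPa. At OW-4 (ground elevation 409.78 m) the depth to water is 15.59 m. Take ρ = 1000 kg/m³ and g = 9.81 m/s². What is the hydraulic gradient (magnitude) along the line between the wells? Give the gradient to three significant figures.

i ≈ 0.00182

Pressure head at OW-1: ψ = P/(ρg) = 511.7×1000 / (1000 × 9.81) = 52.16 m.
Total head at OW-1: h = z + ψ = 338.62 + 52.16 = 390.78 m.
Total head at OW-4: h = 409.78 − 15.59 = 394.19 m.
Head difference: h(OW-1) − h(OW-4) = 390.78 − 394.19 = -3.41 m.
Hydraulic gradient: i = |Δh| / L = 3.41 / 1873 = 0.00182.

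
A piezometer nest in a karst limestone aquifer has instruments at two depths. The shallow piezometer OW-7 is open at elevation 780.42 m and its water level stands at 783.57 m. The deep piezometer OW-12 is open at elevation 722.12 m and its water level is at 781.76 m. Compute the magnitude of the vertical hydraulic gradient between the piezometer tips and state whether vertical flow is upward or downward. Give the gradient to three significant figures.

Total head at OW-7: h = 783.57 m (water level in the standpipe).
Total head at OW-12: h = 781.76 m.
Δh = h(OW-7) − h(OW-12) = 783.57 − 781.76 = 1.81 m.
Vertical separation Δz = 780.42 − 722.12 = 58.30 m.
|i_v| = |Δh| / Δz = 1.81 / 58.30 = 0.0310.
Head is higher in the shallow piezometer, so vertical flow is downward (recharge condition).

|i_v| ≈ 0.0310; vertical flow is downward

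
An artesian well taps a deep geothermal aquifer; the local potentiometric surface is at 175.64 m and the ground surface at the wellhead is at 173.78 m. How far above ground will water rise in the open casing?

Water rises to the potentiometric surface, so the rise above ground = 175.64 − 173.78 = 1.86 m.

≈ 1.86 m above ground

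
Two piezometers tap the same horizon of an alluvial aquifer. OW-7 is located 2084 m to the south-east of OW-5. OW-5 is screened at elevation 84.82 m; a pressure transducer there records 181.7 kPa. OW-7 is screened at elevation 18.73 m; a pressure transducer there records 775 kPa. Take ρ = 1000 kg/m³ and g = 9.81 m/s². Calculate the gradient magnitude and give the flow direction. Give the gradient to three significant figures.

Pressure head at OW-5: ψ = P/(ρg) = 181.7×1000 / (1000 × 9.81) = 18.52 m.
Total head at OW-5: h = z + ψ = 84.82 + 18.52 = 103.34 m.
Pressure head at OW-7: ψ = P/(ρg) = 775×1000 / (1000 × 9.81) = 79.00 m.
Total head at OW-7: h = z + ψ = 18.73 + 79.00 = 97.73 m.
Head difference: h(OW-5) − h(OW-7) = 103.34 − 97.73 = 5.61 m.
Hydraulic gradient: i = |Δh| / L = 5.61 / 2084 = 0.00269.
Flow is from higher to lower head: from OW-5 toward OW-7, i.e. toward the south-east.

i ≈ 0.00269; groundwater flows toward the south-east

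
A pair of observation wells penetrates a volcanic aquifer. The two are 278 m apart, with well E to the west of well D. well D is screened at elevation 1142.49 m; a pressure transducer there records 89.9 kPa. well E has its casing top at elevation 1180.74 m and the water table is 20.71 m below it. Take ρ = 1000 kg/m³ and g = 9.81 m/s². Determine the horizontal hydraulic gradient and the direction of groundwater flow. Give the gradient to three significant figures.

Pressure head at well D: ψ = P/(ρg) = 89.9×1000 / (1000 × 9.81) = 9.16 m.
Total head at well D: h = z + ψ = 1142.49 + 9.16 = 1151.65 m.
Total head at well E: h = 1180.74 − 20.71 = 1160.03 m.
Head difference: h(well D) − h(well E) = 1151.65 − 1160.03 = -8.38 m.
Hydraulic gradient: i = |Δh| / L = 8.38 / 278 = 0.0301.
Flow is from higher to lower head: from well E toward well D, i.e. toward the east.

i ≈ 0.0301; groundwater flows toward the east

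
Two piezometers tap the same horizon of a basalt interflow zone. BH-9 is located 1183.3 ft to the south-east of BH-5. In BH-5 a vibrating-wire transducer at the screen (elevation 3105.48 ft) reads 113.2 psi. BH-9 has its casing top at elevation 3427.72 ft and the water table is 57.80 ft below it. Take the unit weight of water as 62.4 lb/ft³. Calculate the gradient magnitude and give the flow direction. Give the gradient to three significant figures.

i ≈ 0.00271; groundwater flows toward the north-west

Pressure head at BH-5: ψ = 144·P/γ = 144 × 113.2 / 62.4 = 261.23 ft.
Total head at BH-5: h = z + ψ = 3105.48 + 261.23 = 3366.71 ft.
Total head at BH-9: h = 3427.72 − 57.80 = 3369.92 ft.
Head difference: h(BH-5) − h(BH-9) = 3366.71 − 3369.92 = -3.21 ft.
Hydraulic gradient: i = |Δh| / L = 3.21 / 1183.3 = 0.00271.
Flow is from higher to lower head: from BH-9 toward BH-5, i.e. toward the north-west.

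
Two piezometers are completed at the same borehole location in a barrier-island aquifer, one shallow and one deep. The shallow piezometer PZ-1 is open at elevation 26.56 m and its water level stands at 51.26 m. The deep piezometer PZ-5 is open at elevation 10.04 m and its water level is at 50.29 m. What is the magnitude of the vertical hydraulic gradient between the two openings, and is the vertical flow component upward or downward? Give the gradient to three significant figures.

Total head at PZ-1: h = 51.26 m (water level in the standpipe).
Total head at PZ-5: h = 50.29 m.
Δh = h(PZ-1) − h(PZ-5) = 51.26 − 50.29 = 0.97 m.
Vertical separation Δz = 26.56 − 10.04 = 16.52 m.
|i_v| = |Δh| / Δz = 0.97 / 16.52 = 0.0587.
Head is higher in the shallow piezometer, so vertical flow is downward (recharge condition).

|i_v| ≈ 0.0587; vertical flow is downward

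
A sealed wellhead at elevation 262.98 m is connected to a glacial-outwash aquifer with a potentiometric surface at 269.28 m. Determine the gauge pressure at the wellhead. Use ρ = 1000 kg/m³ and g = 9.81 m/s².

Head above the cap: Δh = 269.28 − 262.98 = 6.30 m.
P = ρgΔh = 1000 × 9.81 × 6.30 = 61803 Pa ≈ 61.8 kPa.

P ≈ 61.8 kPa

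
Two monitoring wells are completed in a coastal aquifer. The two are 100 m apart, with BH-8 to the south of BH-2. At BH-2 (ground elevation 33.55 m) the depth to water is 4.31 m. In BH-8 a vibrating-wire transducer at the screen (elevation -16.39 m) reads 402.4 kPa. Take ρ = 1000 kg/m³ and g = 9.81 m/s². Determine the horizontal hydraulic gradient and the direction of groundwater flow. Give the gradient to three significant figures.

i ≈ 0.0461; groundwater flows toward the south

Total head at BH-2: h = 33.55 − 4.31 = 29.24 m.
Pressure head at BH-8: ψ = P/(ρg) = 402.4×1000 / (1000 × 9.81) = 41.02 m.
Total head at BH-8: h = z + ψ = -16.39 + 41.02 = 24.63 m.
Head difference: h(BH-2) − h(BH-8) = 29.24 − 24.63 = 4.61 m.
Hydraulic gradient: i = |Δh| / L = 4.61 / 100 = 0.0461.
Flow is from higher to lower head: from BH-2 toward BH-8, i.e. toward the south.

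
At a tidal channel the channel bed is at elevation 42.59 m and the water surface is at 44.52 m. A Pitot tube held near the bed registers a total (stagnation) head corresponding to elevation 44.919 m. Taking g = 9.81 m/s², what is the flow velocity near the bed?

Near the bed, under hydrostatic conditions, the piezometric head (z + ψ) equals the free-surface elevation, 44.52 m.
Velocity head = total − piezometric = 44.919 − 44.52 = 0.399 m.
v = √(2g·h_v) = √(2 × 9.81 × 0.399) = 2.80 m/s.

v ≈ 2.80 m/s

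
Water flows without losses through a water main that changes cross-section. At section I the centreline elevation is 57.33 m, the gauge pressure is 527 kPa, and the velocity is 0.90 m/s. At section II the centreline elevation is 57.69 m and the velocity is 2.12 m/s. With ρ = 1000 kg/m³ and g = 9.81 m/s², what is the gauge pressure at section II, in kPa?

P₂ ≈ 522 kPa

Pressure head at I: ψ₁ = P₁/(ρg) = 527×1000 / (1000 × 9.81) = 53.72 m.
Velocity heads: v₁²/2g = 0.90²/19.62 = 0.041 m; v₂²/2g = 2.12²/19.62 = 0.229 m.
Total head H = z₁ + ψ₁ + v₁²/2g = 57.33 + 53.72 + 0.041 = 111.09 m.
ψ₂ = H − z₂ − v₂²/2g = 111.09 − 57.69 − 0.229 = 53.17 m.
P₂ = ρgψ₂ = 1000 × 9.81 × 53.17 ≈ 522 kPa.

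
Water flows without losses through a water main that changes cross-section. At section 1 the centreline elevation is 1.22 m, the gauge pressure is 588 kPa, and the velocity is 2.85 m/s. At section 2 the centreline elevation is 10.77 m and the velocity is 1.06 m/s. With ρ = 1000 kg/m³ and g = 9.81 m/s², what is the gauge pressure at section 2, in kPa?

Pressure head at 1: ψ₁ = P₁/(ρg) = 588×1000 / (1000 × 9.81) = 59.94 m.
Velocity heads: v₁²/2g = 2.85²/19.62 = 0.414 m; v₂²/2g = 1.06²/19.62 = 0.057 m.
Total head H = z₁ + ψ₁ + v₁²/2g = 1.22 + 59.94 + 0.414 = 61.57 m.
ψ₂ = H − z₂ − v₂²/2g = 61.57 − 10.77 − 0.057 = 50.74 m.
P₂ = ρgψ₂ = 1000 × 9.81 × 50.74 ≈ 498 kPa.

P₂ ≈ 498 kPa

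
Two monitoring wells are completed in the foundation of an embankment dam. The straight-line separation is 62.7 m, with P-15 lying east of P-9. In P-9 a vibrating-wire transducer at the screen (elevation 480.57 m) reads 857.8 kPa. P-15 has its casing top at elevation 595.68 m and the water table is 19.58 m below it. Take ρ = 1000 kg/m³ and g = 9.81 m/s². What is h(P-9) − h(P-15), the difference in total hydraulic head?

Δh ≈ -8.09 m

Pressure head at P-9: ψ = P/(ρg) = 857.8×1000 / (1000 × 9.81) = 87.44 m.
Total head at P-9: h = z + ψ = 480.57 + 87.44 = 568.01 m.
Total head at P-15: h = 595.68 − 19.58 = 576.10 m.
Head difference: h(P-9) − h(P-15) = 568.01 − 576.10 = -8.09 m.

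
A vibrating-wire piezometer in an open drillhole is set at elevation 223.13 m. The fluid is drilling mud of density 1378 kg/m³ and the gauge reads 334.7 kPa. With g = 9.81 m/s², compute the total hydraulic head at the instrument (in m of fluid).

ψ = P/(ρg) = 334.7×1000 / (1378 × 9.81) = 24.76 m.
h = z + ψ = 223.13 + 24.76 = 247.89 m.

h ≈ 247.89 m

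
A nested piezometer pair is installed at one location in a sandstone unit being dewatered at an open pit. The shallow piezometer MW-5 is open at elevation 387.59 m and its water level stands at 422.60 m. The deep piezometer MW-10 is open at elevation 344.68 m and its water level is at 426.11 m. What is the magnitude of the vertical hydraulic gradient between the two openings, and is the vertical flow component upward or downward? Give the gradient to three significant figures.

|i_v| ≈ 0.0818; vertical flow is upward

Total head at MW-5: h = 422.60 m (water level in the standpipe).
Total head at MW-10: h = 426.11 m.
Δh = h(MW-5) − h(MW-10) = 422.60 − 426.11 = -3.51 m.
Vertical separation Δz = 387.59 − 344.68 = 42.91 m.
|i_v| = |Δh| / Δz = 3.51 / 42.91 = 0.0818.
Head is higher in the deep piezometer, so vertical flow is upward (discharge condition).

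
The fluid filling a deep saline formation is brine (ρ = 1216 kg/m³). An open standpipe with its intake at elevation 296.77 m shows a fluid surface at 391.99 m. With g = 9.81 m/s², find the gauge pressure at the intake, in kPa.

Pressure head ψ = h − z = 391.99 − 296.77 = 95.22 m.
P = ρgψ = 1216 × 9.81 × 95.22 = 1135876 Pa ≈ 1140 kPa.

P ≈ 1140 kPa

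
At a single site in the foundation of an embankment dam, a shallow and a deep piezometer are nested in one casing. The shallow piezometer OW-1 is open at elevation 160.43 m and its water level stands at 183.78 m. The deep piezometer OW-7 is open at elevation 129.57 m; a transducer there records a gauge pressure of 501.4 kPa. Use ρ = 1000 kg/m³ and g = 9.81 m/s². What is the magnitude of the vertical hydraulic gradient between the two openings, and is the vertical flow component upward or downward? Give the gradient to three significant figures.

Total head at OW-1: h = 183.78 m (water level in the standpipe).
Pressure head at OW-7: ψ = P/(ρg) = 501.4×1000 / (1000 × 9.81) = 51.11 m.
Total head at OW-7: h = z + ψ = 129.57 + 51.11 = 180.68 m.
Δh = h(OW-1) − h(OW-7) = 183.78 − 180.68 = 3.10 m.
Vertical separation Δz = 160.43 − 129.57 = 30.86 m.
|i_v| = |Δh| / Δz = 3.10 / 30.86 = 0.100.
Head is higher in the shallow piezometer, so vertical flow is downward (recharge condition).

|i_v| ≈ 0.100; vertical flow is downward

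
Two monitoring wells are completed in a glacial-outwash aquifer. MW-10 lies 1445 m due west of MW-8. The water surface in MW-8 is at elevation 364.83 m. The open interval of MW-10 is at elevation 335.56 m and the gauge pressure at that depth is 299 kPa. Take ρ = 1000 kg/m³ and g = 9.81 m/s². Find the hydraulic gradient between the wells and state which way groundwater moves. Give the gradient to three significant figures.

Total head at MW-8: h = 364.83 m (water level in the piezometer is the total head).
Pressure head at MW-10: ψ = P/(ρg) = 299×1000 / (1000 × 9.81) = 30.48 m.
Total head at MW-10: h = z + ψ = 335.56 + 30.48 = 366.04 m.
Head difference: h(MW-8) − h(MW-10) = 364.83 − 366.04 = -1.21 m.
Hydraulic gradient: i = |Δh| / L = 1.21 / 1445 = 0.000837.
Flow is from higher to lower head: from MW-10 toward MW-8, i.e. toward the east.

i ≈ 0.000837; groundwater flows toward the east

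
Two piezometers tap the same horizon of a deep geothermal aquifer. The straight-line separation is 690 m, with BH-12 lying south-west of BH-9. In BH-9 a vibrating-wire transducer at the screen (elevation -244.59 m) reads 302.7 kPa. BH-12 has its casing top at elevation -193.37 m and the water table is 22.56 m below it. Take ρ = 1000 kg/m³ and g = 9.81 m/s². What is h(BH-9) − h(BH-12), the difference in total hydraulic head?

Δh ≈ 2.20 m

Pressure head at BH-9: ψ = P/(ρg) = 302.7×1000 / (1000 × 9.81) = 30.86 m.
Total head at BH-9: h = z + ψ = -244.59 + 30.86 = -213.73 m.
Total head at BH-12: h = -193.37 − 22.56 = -215.93 m.
Head difference: h(BH-9) − h(BH-12) = -213.73 − (-215.93) = 2.20 m.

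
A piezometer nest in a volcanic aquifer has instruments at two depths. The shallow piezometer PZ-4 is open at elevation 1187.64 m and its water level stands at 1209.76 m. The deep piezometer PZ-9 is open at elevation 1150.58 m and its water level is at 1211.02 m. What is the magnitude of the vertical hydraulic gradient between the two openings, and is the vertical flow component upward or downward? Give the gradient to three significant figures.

|i_v| ≈ 0.0340; vertical flow is upward

Total head at PZ-4: h = 1209.76 m (water level in the standpipe).
Total head at PZ-9: h = 1211.02 m.
Δh = h(PZ-4) − h(PZ-9) = 1209.76 − 1211.02 = -1.26 m.
Vertical separation Δz = 1187.64 − 1150.58 = 37.06 m.
|i_v| = |Δh| / Δz = 1.26 / 37.06 = 0.0340.
Head is higher in the deep piezometer, so vertical flow is upward (discharge condition).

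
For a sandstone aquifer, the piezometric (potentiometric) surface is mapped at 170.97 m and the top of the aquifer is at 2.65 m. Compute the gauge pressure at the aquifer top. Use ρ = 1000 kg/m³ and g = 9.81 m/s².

Pressure head at the aquifer top: ψ = h − z = 170.97 − 2.65 = 168.32 m.
P = ρgψ = 1000 × 9.81 × 168.32 = 1651219 Pa ≈ 1650 kPa.

P ≈ 1650 kPa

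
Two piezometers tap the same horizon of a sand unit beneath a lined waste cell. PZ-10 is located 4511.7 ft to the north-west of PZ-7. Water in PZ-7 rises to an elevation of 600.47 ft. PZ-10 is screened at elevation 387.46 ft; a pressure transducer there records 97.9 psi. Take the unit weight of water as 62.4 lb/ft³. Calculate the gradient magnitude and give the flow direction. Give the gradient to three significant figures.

i ≈ 0.00286; groundwater flows toward the south-east

Total head at PZ-7: h = 600.47 ft (water level in the piezometer is the total head).
Pressure head at PZ-10: ψ = 144·P/γ = 144 × 97.9 / 62.4 = 225.92 ft.
Total head at PZ-10: h = z + ψ = 387.46 + 225.92 = 613.38 ft.
Head difference: h(PZ-7) − h(PZ-10) = 600.47 − 613.38 = -12.91 ft.
Hydraulic gradient: i = |Δh| / L = 12.91 / 4511.7 = 0.00286.
Flow is from higher to lower head: from PZ-10 toward PZ-7, i.e. toward the south-east.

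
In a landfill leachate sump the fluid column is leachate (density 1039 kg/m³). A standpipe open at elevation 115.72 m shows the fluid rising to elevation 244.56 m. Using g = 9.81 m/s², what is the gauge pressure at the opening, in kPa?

P ≈ 1310 kPa

Pressure head ψ = h − z = 244.56 − 115.72 = 128.84 m.
P = ρgψ = 1039 × 9.81 × 128.84 = 1313213 Pa ≈ 1310 kPa.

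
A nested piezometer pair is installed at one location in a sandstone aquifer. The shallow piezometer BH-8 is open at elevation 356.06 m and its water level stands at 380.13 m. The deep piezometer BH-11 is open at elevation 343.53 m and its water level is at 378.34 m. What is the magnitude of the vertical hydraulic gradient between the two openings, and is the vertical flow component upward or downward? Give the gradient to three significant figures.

Total head at BH-8: h = 380.13 m (water level in the standpipe).
Total head at BH-11: h = 378.34 m.
Δh = h(BH-8) − h(BH-11) = 380.13 − 378.34 = 1.79 m.
Vertical separation Δz = 356.06 − 343.53 = 12.53 m.
|i_v| = |Δh| / Δz = 1.79 / 12.53 = 0.143.
Head is higher in the shallow piezometer, so vertical flow is downward (recharge condition).

|i_v| ≈ 0.143; vertical flow is downward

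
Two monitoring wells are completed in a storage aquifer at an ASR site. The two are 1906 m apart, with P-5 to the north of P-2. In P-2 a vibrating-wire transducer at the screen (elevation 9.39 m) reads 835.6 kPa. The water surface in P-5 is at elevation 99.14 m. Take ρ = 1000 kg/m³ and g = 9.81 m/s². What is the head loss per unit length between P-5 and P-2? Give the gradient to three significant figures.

Pressure head at P-2: ψ = P/(ρg) = 835.6×1000 / (1000 × 9.81) = 85.18 m.
Total head at P-2: h = z + ψ = 9.39 + 85.18 = 94.57 m.
Total head at P-5: h = 99.14 m (water level in the piezometer is the total head).
Head difference: h(P-2) − h(P-5) = 94.57 − 99.14 = -4.57 m.
Hydraulic gradient: i = |Δh| / L = 4.57 / 1906 = 0.00240.

i ≈ 0.00240 m/m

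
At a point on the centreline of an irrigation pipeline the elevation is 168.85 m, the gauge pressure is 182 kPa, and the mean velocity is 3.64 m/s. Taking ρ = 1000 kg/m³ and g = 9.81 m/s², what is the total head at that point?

h ≈ 188.08 m

Pressure head ψ = P/(ρg) = 182×1000 / (1000 × 9.81) = 18.55 m.
Velocity head = v²/(2g) = 3.64² / (2 × 9.81) = 0.675 m.
h = z + ψ + v²/(2g) = 168.85 + 18.55 + 0.675 = 188.08 m.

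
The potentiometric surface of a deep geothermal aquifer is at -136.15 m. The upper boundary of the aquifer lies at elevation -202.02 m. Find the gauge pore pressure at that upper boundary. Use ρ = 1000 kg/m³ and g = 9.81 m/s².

P ≈ 646 kPa

Pressure head at the aquifer top: ψ = h − z = -136.15 − (-202.02) = 65.87 m.
P = ρgψ = 1000 × 9.81 × 65.87 = 646185 Pa ≈ 646 kPa.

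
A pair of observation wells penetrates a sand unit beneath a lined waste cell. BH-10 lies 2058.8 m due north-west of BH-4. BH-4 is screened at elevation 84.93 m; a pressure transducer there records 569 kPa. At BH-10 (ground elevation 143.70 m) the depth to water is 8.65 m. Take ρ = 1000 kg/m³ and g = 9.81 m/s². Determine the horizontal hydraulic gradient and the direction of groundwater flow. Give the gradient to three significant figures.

Pressure head at BH-4: ψ = P/(ρg) = 569×1000 / (1000 × 9.81) = 58.00 m.
Total head at BH-4: h = z + ψ = 84.93 + 58.00 = 142.93 m.
Total head at BH-10: h = 143.70 − 8.65 = 135.05 m.
Head difference: h(BH-4) − h(BH-10) = 142.93 − 135.05 = 7.88 m.
Hydraulic gradient: i = |Δh| / L = 7.88 / 2058.8 = 0.00383.
Flow is from higher to lower head: from BH-4 toward BH-10, i.e. toward the north-west.

i ≈ 0.00383; groundwater flows toward the north-west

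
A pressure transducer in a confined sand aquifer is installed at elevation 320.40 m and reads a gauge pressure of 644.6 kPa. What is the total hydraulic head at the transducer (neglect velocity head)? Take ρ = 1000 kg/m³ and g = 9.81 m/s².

h ≈ 386.11 m

ψ = P/(ρg) = 644.6×1000 / (1000 × 9.81) = 65.71 m.
h = z + ψ = 320.40 + 65.71 = 386.11 m.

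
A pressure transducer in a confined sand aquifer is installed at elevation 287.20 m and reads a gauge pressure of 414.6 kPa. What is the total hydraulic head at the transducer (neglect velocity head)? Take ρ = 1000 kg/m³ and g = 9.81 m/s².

h ≈ 329.46 m

ψ = P/(ρg) = 414.6×1000 / (1000 × 9.81) = 42.26 m.
h = z + ψ = 287.20 + 42.26 = 329.46 m.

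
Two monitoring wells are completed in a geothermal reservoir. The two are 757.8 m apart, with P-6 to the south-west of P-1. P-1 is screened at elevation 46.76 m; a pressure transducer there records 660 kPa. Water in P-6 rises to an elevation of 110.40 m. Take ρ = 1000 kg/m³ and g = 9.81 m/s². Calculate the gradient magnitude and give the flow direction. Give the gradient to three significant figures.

i ≈ 0.00480; groundwater flows toward the south-west

Pressure head at P-1: ψ = P/(ρg) = 660×1000 / (1000 × 9.81) = 67.28 m.
Total head at P-1: h = z + ψ = 46.76 + 67.28 = 114.04 m.
Total head at P-6: h = 110.40 m (water level in the piezometer is the total head).
Head difference: h(P-1) − h(P-6) = 114.04 − 110.40 = 3.64 m.
Hydraulic gradient: i = |Δh| / L = 3.64 / 757.8 = 0.00480.
Flow is from higher to lower head: from P-1 toward P-6, i.e. toward the south-west.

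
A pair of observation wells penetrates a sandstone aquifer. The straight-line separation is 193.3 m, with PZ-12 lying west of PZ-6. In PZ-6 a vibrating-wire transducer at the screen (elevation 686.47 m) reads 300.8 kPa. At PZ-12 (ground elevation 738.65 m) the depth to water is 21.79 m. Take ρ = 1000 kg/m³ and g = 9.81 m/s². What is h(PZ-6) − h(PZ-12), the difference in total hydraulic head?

Pressure head at PZ-6: ψ = P/(ρg) = 300.8×1000 / (1000 × 9.81) = 30.66 m.
Total head at PZ-6: h = z + ψ = 686.47 + 30.66 = 717.13 m.
Total head at PZ-12: h = 738.65 − 21.79 = 716.86 m.
Head difference: h(PZ-6) − h(PZ-12) = 717.13 − 716.86 = 0.27 m.

Δh ≈ 0.27 m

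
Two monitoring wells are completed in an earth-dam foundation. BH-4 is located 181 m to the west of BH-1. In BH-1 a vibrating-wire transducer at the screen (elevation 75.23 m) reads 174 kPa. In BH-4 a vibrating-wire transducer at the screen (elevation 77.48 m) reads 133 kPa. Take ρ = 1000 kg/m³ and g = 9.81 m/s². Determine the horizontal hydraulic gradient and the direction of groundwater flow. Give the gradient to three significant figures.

i ≈ 0.0107; groundwater flows toward the west

Pressure head at BH-1: ψ = P/(ρg) = 174×1000 / (1000 × 9.81) = 17.74 m.
Total head at BH-1: h = z + ψ = 75.23 + 17.74 = 92.97 m.
Pressure head at BH-4: ψ = P/(ρg) = 133×1000 / (1000 × 9.81) = 13.56 m.
Total head at BH-4: h = z + ψ = 77.48 + 13.56 = 91.04 m.
Head difference: h(BH-1) − h(BH-4) = 92.97 − 91.04 = 1.93 m.
Hydraulic gradient: i = |Δh| / L = 1.93 / 181 = 0.0107.
Flow is from higher to lower head: from BH-1 toward BH-4, i.e. toward the west.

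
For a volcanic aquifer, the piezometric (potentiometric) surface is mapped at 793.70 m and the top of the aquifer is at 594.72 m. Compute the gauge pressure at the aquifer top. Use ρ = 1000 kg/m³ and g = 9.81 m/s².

Pressure head at the aquifer top: ψ = h − z = 793.70 − 594.72 = 198.98 m.
P = ρgψ = 1000 × 9.81 × 198.98 = 1951994 Pa ≈ 1950 kPa.

P ≈ 1950 kPa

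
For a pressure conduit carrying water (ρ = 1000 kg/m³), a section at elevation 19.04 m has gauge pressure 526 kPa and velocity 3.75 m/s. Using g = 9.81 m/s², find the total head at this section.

h ≈ 73.38 m

Pressure head ψ = P/(ρg) = 526×1000 / (1000 × 9.81) = 53.62 m.
Velocity head = v²/(2g) = 3.75² / (2 × 9.81) = 0.717 m.
h = z + ψ + v²/(2g) = 19.04 + 53.62 + 0.717 = 73.38 m.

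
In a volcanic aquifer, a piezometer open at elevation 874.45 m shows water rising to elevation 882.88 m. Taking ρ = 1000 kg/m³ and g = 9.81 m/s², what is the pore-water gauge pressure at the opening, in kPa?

Pressure head ψ = h − z = 882.88 − 874.45 = 8.43 m.
P = ρgψ = 1000 × 9.81 × 8.43 = 82698 Pa ≈ 82.7 kPa.

P ≈ 82.7 kPa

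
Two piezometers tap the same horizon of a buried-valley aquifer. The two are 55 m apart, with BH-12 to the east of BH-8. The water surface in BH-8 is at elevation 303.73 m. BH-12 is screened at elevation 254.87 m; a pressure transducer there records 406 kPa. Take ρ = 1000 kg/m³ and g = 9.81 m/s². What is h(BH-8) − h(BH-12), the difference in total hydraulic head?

Δh ≈ 7.47 m

Total head at BH-8: h = 303.73 m (water level in the piezometer is the total head).
Pressure head at BH-12: ψ = P/(ρg) = 406×1000 / (1000 × 9.81) = 41.39 m.
Total head at BH-12: h = z + ψ = 254.87 + 41.39 = 296.26 m.
Head difference: h(BH-8) − h(BH-12) = 303.73 − 296.26 = 7.47 m.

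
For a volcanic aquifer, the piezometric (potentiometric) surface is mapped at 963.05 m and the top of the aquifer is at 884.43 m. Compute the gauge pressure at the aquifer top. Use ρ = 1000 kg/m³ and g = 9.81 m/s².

Pressure head at the aquifer top: ψ = h − z = 963.05 − 884.43 = 78.62 m.
P = ρgψ = 1000 × 9.81 × 78.62 = 771262 Pa ≈ 771 kPa.

P ≈ 771 kPa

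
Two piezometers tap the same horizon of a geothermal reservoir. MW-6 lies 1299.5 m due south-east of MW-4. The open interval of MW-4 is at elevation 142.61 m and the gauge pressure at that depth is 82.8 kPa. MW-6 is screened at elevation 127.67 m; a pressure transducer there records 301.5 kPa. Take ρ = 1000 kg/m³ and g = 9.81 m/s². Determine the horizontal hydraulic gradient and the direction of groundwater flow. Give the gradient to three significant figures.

Pressure head at MW-4: ψ = P/(ρg) = 82.8×1000 / (1000 × 9.81) = 8.44 m.
Total head at MW-4: h = z + ψ = 142.61 + 8.44 = 151.05 m.
Pressure head at MW-6: ψ = P/(ρg) = 301.5×1000 / (1000 × 9.81) = 30.73 m.
Total head at MW-6: h = z + ψ = 127.67 + 30.73 = 158.40 m.
Head difference: h(MW-4) − h(MW-6) = 151.05 − 158.40 = -7.35 m.
Hydraulic gradient: i = |Δh| / L = 7.35 / 1299.5 = 0.00566.
Flow is from higher to lower head: from MW-6 toward MW-4, i.e. toward the north-west.

i ≈ 0.00566; groundwater flows toward the north-west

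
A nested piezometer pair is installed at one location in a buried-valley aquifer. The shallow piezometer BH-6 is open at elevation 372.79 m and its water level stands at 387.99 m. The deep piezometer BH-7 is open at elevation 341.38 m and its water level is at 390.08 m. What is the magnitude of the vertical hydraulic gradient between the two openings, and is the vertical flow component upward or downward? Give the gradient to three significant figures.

Total head at BH-6: h = 387.99 m (water level in the standpipe).
Total head at BH-7: h = 390.08 m.
Δh = h(BH-6) − h(BH-7) = 387.99 − 390.08 = -2.09 m.
Vertical separation Δz = 372.79 − 341.38 = 31.41 m.
|i_v| = |Δh| / Δz = 2.09 / 31.41 = 0.0665.
Head is higher in the deep piezometer, so vertical flow is upward (discharge condition).

|i_v| ≈ 0.0665; vertical flow is upward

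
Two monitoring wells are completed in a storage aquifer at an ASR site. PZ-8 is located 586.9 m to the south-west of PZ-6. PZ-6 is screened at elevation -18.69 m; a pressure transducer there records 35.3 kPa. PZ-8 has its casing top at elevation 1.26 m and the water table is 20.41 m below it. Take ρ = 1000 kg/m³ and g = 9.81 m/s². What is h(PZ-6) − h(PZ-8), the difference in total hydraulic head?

Δh ≈ 4.06 m

Pressure head at PZ-6: ψ = P/(ρg) = 35.3×1000 / (1000 × 9.81) = 3.60 m.
Total head at PZ-6: h = z + ψ = -18.69 + 3.60 = -15.09 m.
Total head at PZ-8: h = 1.26 − 20.41 = -19.15 m.
Head difference: h(PZ-6) − h(PZ-8) = -15.09 − (-19.15) = 4.06 m.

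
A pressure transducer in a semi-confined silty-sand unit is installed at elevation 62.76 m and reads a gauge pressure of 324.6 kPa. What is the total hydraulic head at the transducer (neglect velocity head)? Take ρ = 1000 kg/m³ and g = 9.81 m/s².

h ≈ 95.85 m

ψ = P/(ρg) = 324.6×1000 / (1000 × 9.81) = 33.09 m.
h = z + ψ = 62.76 + 33.09 = 95.85 m.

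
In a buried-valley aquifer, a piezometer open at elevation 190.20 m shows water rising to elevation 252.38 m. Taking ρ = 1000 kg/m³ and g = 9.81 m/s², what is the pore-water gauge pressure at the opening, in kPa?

Pressure head ψ = h − z = 252.38 − 190.20 = 62.18 m.
P = ρgψ = 1000 × 9.81 × 62.18 = 609986 Pa ≈ 610 kPa.

P ≈ 610 kPa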